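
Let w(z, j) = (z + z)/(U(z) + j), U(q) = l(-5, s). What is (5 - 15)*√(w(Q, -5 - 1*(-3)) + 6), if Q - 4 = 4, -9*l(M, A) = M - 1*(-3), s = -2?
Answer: -10*I*√3 ≈ -17.32*I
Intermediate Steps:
l(M, A) = -⅓ - M/9 (l(M, A) = -(M - 1*(-3))/9 = -(M + 3)/9 = -(3 + M)/9 = -⅓ - M/9)
U(q) = 2/9 (U(q) = -⅓ - ⅑*(-5) = -⅓ + 5/9 = 2/9)
Q = 8 (Q = 4 + 4 = 8)
w(z, j) = 2*z/(2/9 + j) (w(z, j) = (z + z)/(2/9 + j) = (2*z)/(2/9 + j) = 2*z/(2/9 + j))
(5 - 15)*√(w(Q, -5 - 1*(-3)) + 6) = (5 - 15)*√(18*8/(2 + 9*(-5 - 1*(-3))) + 6) = -10*√(18*8/(2 + 9*(-5 + 3)) + 6) = -10*√(18*8/(2 + 9*(-2)) + 6) = -10*√(18*8/(2 - 18) + 6) = -10*√(18*8/(-16) + 6) = -10*√(18*8*(-1/16) + 6) = -10*√(-9 + 6) = -10*I*√3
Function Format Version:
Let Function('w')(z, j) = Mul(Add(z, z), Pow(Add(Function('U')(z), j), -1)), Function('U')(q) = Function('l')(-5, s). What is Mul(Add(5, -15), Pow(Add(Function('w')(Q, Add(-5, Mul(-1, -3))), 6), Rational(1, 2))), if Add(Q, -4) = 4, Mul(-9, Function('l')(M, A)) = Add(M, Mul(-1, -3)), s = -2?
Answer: Mul(-10, I, Pow(3, Rational(1, 2))) ≈ Mul(-17.320, I)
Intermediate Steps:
Function('l')(M, A) = Add(Rational(-1, 3), Mul(Rational(-1, 9), M)) (Function('l')(M, A) = Mul(Rational(-1, 9), Add(M, Mul(-1, -3))) = Mul(Rational(-1, 9), Add(M, 3)) = Mul(Rational(-1, 9), Add(3, M)) = Add(Rational(-1, 3), Mul(Rational(-1, 9), M)))
Function('U')(q) = Rational(2, 9) (Function('U')(q) = Add(Rational(-1, 3), Mul(Rational(-1, 9), -5)) = Add(Rational(-1, 3), Rational(5, 9)) = Rational(2, 9))
Q = 8 (Q = Add(4, 4) = 8)
Function('w')(z, j) = Mul(2, z, Pow(Add(Rational(2, 9), j), -1)) (Function('w')(z, j) = Mul(Add(z, z), Pow(Add(Rational(2, 9), j), -1)) = Mul(Mul(2, z), Pow(Add(Rational(2, 9), j), -1)) = Mul(2, z, Pow(Add(Rational(2, 9), j), -1)))
Mul(Add(5, -15), Pow(Add(Function('w')(Q, Add(-5, Mul(-1, -3))), 6), Rational(1, 2))) = Mul(Add(5, -15), Pow(Add(Mul(18, 8, Pow(Add(2, Mul(9, Add(-5, Mul(-1, -3)))), -1)), 6), Rational(1, 2))) = Mul(-10, Pow(Add(Mul(18, 8, Pow(Add(2, Mul(9, Add(-5, 3))), -1)), 6), Rational(1, 2))) = Mul(-10, Pow(Add(Mul(18, 8, Pow(Add(2, Mul(9, -2)), -1)), 6), Rational(1, 2))) = Mul(-10, Pow(Add(Mul(18, 8, Pow(Add(2, -18), -1)), 6), Rational(1, 2))) = Mul(-10, Pow(Add(Mul(18, 8, Pow(-16, -1)), 6), Rational(1, 2))) = Mul(-10, Pow(Add(Mul(18, 8, Rational(-1, 16)), 6), Rational(1, 2))) = Mul(-10, Pow(Add(-9, 6), Rational(1, 2))) = Mul(-10, Pow(-3, Rational(1, 2))) = Mul(-10, Mul(I, Pow(3, Rational(1, 2)))) = Mul(-10, I, Pow(3, Rational(1, 2)))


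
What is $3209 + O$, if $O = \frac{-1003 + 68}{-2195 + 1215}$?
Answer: $\frac{629151}{196} \approx 3210.0$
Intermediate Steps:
$O = \frac{187}{196}$ ($O = - \frac{935}{-980} = \left(-935\right) \left(- \frac{1}{980}\right) = \frac{187}{196} \approx 0.95408$)
$3209 + O = 3209 + \frac{187}{196} = \frac{629151}{196}$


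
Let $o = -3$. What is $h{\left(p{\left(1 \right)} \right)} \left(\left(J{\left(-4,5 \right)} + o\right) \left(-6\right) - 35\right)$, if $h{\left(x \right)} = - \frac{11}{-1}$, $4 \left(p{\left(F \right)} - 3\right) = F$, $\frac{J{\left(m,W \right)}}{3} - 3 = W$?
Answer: $-1771$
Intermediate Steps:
$J{\left(m,W \right)} = 9 + 3 W$
$p{\left(F \right)} = 3 + \frac{F}{4}$
$h{\left(x \right)} = 11$ ($h{\left(x \right)} = \left(-11\right) \left(-1\right) = 11$)
$h{\left(p{\left(1 \right)} \right)} \left(\left(J{\left(-4,5 \right)} + o\right) \left(-6\right) - 35\right) = 11 \left(\left(\left(9 + 3 \cdot 5\right) - 3\right) \left(-6\right) - 35\right) = 11 \left(\left(\left(9 + 15\right) - 3\right) \left(-6\right) - 35\right) = 11 \left(\left(24 - 3\right) \left(-6\right) - 35\right) = 11 \left(21 \left(-6\right) - 35\right) = 11 \left(-126 - 35\right) = 11 \left(-161\right) = -1771$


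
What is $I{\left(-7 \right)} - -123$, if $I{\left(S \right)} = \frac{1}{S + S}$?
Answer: $\frac{1721}{14} \approx 122.93$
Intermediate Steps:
$I{\left(S \right)} = \frac{1}{2 S}$
$I{\left(-7 \right)} - -123 = \frac{1}{2 \left(-7\right)} - -123 = \frac{1}{2} \left(- \frac{1}{7}\right) + 123 = - \frac{1}{14} + 123 = \frac{1721}{14}$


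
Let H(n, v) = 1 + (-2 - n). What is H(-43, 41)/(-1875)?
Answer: -14/625 ≈ -0.022400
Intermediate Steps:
H(n, v) = -1 - n
H(-43, 41)/(-1875) = (-1 - 1*(-43))/(-1875) = (-1 + 43)*(-1/1875) = 42*(-1/1875) = -14/625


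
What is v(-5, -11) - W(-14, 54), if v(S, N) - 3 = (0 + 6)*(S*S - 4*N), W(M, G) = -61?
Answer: 478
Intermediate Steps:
v(S, N) = 3 - 24*N + 6*S² (v(S, N) = 3 + (0 + 6)*(S*S - 4*N) = 3 + 6*(S² - 4*N) = 3 + (-24*N + 6*S²) = 3 - 24*N + 6*S²)
v(-5, -11) - W(-14, 54) = (3 - 24*(-11) + 6*(-5)²) - 1*(-61) = (3 + 264 + 6*25) + 61 = (3 + 264 + 150) + 61 = 417 + 61 = 478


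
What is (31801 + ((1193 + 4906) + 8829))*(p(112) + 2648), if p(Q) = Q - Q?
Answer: 123738392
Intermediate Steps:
p(Q) = 0
(31801 + ((1193 + 4906) + 8829))*(p(112) + 2648) = (31801 + ((1193 + 4906) + 8829))*(0 + 2648) = (31801 + (6099 + 8829))*2648 = (31801 + 14928)*2648 = 46729*2648 = 123738392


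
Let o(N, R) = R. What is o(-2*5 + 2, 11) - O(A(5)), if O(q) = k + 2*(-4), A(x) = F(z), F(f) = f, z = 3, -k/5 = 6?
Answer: 49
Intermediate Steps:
k = -30 (k = -5*6 = -30)
A(x) = 3
O(q) = -38 (O(q) = -30 + 2*(-4) = -30 - 8 = -38)
o(-2*5 + 2, 11) - O(A(5)) = 11 - 1*(-38) = 11 + 38 = 49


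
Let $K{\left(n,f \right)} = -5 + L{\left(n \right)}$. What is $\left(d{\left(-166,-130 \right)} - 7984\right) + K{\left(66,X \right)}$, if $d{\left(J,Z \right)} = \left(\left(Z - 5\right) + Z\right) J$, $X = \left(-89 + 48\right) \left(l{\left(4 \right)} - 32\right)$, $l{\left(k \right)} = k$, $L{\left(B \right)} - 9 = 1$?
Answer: $36011$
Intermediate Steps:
$L{\left(B \right)} = 10$ ($L{\left(B \right)} = 9 + 1 = 10$)
$X = 1148$ ($X = \left(-89 + 48\right) \left(4 - 32\right) = \left(-41\right) \left(-28\right) = 1148$)
$d{\left(J,Z \right)} = J \left(-5 + 2 Z\right)$ ($d{\left(J,Z \right)} = \left(\left(-5 + Z\right) + Z\right) J = \left(-5 + 2 Z\right) J = J \left(-5 + 2 Z\right)$)
$K{\left(n,f \right)} = 5$ ($K{\left(n,f \right)} = -5 + 10 = 5$)
$\left(d{\left(-166,-130 \right)} - 7984\right) + K{\left(66,X \right)} = \left(- 166 \left(-5 + 2 \left(-130\right)\right) - 7984\right) + 5 = \left(- 166 \left(-5 - 260\right) - 7984\right) + 5 = \left(\left(-166\right) \left(-265\right) - 7984\right) + 5 = \left(43990 - 7984\right) + 5 = 36006 + 5 = 36011$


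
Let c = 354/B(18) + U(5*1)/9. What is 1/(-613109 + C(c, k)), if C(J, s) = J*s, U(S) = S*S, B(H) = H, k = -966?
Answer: -3/1904371 ≈ -1.5753e-6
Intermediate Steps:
U(S) = S²
c = 202/9 (c = 354/18 + (5*1)²/9 = 354*(1/18) + 5²*(⅑) = 59/3 + 25*(⅑) = 59/3 + 25/9 = 202/9 ≈ 22.444)
1/(-613109 + C(c, k)) = 1/(-613109 + (202/9)*(-966)) = 1/(-613109 - 65044/3) = 1/(-1904371/3) = -3/1904371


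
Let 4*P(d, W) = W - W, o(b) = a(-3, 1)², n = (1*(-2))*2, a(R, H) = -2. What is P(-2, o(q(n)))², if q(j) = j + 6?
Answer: 0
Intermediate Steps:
n = -4 (n = -2*2 = -4)
q(j) = 6 + j
o(b) = 4 (o(b) = (-2)² = 4)
P(d, W) = 0 (P(d, W) = (W - W)/4 = (¼)*0 = 0)
P(-2, o(q(n)))² = 0² = 0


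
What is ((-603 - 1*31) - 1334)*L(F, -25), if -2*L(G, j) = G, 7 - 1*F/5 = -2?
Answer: 44280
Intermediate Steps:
F = 45 (F = 35 - 5*(-2) = 35 + 10 = 45)
L(G, j) = -G/2
((-603 - 1*31) - 1334)*L(F, -25) = ((-603 - 1*31) - 1334)*(-1/2*45) = ((-603 - 31) - 1334)*(-45/2) = (-634 - 1334)*(-45/2) = -1968*(-45/2) = 44280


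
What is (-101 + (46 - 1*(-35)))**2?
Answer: 400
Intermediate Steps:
(-101 + (46 - 1*(-35)))**2 = (-101 + (46 + 35))**2 = (-101 + 81)**2 = (-20)**2 = 400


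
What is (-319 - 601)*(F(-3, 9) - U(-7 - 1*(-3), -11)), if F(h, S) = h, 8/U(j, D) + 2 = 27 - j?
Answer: 87400/29 ≈ 3013.8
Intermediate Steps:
U(j, D) = 8/(25 - j) (U(j, D) = 8/(-2 + (27 - j)) = 8/(25 - j))
(-319 - 601)*(F(-3, 9) - U(-7 - 1*(-3), -11)) = (-319 - 601)*(-3 - (-8)/(-25 + (-7 - 1*(-3)))) = -920*(-3 - (-8)/(-25 + (-7 + 3))) = -920*(-3 - (-8)/(-25 - 4)) = -920*(-3 - (-8)/(-29)) = -920*(-3 - (-8)*(-1)/29) = -920*(-3 - 1*8/29) = -920*(-3 - 8/29) = -920*(-95/29) = 87400/29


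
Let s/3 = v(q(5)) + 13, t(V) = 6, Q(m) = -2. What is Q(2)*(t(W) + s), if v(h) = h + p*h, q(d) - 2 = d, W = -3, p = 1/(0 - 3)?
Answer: -118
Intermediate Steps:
p = -⅓ (p = 1/(-3) = -⅓ ≈ -0.33333)
q(d) = 2 + d
v(h) = 2*h/3 (v(h) = h - h/3 = 2*h/3)
s = 53 (s = 3*(2*(2 + 5)/3 + 13) = 3*((⅔)*7 + 13) = 3*(14/3 + 13) = 3*(53/3) = 53)
Q(2)*(t(W) + s) = -2*(6 + 53) = -2*59 = -118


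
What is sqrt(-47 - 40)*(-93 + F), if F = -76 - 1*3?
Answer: -172*I*sqrt(87) ≈ -1604.3*I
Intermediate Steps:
F = -79 (F = -76 - 3 = -79)
sqrt(-47 - 40)*(-93 + F) = sqrt(-47 - 40)*(-93 - 79) = sqrt(-87)*(-172) = (I*sqrt(87))*(-172) = -172*I*sqrt(87)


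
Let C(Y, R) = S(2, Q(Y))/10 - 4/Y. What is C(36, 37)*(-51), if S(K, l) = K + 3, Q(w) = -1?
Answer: -119/6 ≈ -19.833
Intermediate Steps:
S(K, l) = 3 + K
C(Y, R) = 1/2 - 4/Y (C(Y, R) = (3 + 2)/10 - 4/Y = 5*(1/10) - 4/Y = 1/2 - 4/Y)
C(36, 37)*(-51) = ((1/2)*(-8 + 36)/36)*(-51) = ((1/2)*(1/36)*28)*(-51) = (7/18)*(-51) = -119/6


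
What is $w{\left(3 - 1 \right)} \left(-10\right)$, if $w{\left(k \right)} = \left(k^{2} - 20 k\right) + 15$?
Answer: $210$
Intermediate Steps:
$w{\left(k \right)} = 15 + k^{2} - 20 k$
$w{\left(3 - 1 \right)} \left(-10\right) = \left(15 + \left(3 - 1\right)^{2} - 20 \left(3 - 1\right)\right) \left(-10\right) = \left(15 + 2^{2} - 40\right) \left(-10\right) = \left(15 + 4 - 40\right) \left(-10\right) = \left(-21\right) \left(-10\right) = 210$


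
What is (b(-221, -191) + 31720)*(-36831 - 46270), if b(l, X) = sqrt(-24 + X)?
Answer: -2635963720 - 83101*I*sqrt(215) ≈ -2.636e+9 - 1.2185e+6*I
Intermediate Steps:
(b(-221, -191) + 31720)*(-36831 - 46270) = (sqrt(-24 - 191) + 31720)*(-36831 - 46270) = (sqrt(-215) + 31720)*(-83101) = (I*sqrt(215) + 31720)*(-83101) = (31720 + I*sqrt(215))*(-83101) = -2635963720 - 83101*I*sqrt(215)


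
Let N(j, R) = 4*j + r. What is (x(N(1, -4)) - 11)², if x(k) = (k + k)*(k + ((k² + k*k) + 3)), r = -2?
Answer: 1681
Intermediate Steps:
N(j, R) = -2 + 4*j (N(j, R) = 4*j - 2 = -2 + 4*j)
x(k) = 2*k*(3 + k + 2*k²) (x(k) = (2*k)*(k + ((k² + k²) + 3)) = (2*k)*(k + (2*k² + 3)) = (2*k)*(k + (3 + 2*k²)) = (2*k)*(3 + k + 2*k²) = 2*k*(3 + k + 2*k²))
(x(N(1, -4)) - 11)² = (2*(-2 + 4*1)*(3 + (-2 + 4*1) + 2*(-2 + 4*1)²) - 11)² = (2*(-2 + 4)*(3 + (-2 + 4) + 2*(-2 + 4)²) - 11)² = (2*2*(3 + 2 + 2*2²) - 11)² = (2*2*(3 + 2 + 2*4) - 11)² = (2*2*(3 + 2 + 8) - 11)² = (2*2*13 - 11)² = (52 - 11)² = 41² = 1681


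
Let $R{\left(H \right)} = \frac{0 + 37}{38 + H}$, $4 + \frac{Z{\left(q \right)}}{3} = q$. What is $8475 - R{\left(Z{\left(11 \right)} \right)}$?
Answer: $\frac{499988}{59} \approx 8474.4$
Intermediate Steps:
$Z{\left(q \right)} = -12 + 3 q$
$R{\left(H \right)} = \frac{37}{38 + H}$
$8475 - R{\left(Z{\left(11 \right)} \right)} = 8475 - \frac{37}{38 + \left(-12 + 3 \cdot 11\right)} = 8475 - \frac{37}{38 + \left(-12 + 33\right)} = 8475 - \frac{37}{38 + 21} = 8475 - \frac{37}{59} = \frac{499988}{59}$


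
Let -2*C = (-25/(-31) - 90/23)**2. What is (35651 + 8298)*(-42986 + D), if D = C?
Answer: -1921028628591457/1016738 ≈ -1.8894e+9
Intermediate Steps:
C = -4906225/1016738 (C = -(-25/(-31) - 90/23)**2/2 = -(-25*(-1/31) - 90*1/23)**2/2 = -(25/31 - 90/23)**2/2 = -(-2215/713)**2/2 = -1/2*4906225/508369 = -4906225/1016738 ≈ -4.8255)
D = -4906225/1016738 ≈ -4.8255
(35651 + 8298)*(-42986 + D) = (35651 + 8298)*(-42986 - 4906225/1016738) = 43949*(-43710405893/1016738) = -1921028628591457/1016738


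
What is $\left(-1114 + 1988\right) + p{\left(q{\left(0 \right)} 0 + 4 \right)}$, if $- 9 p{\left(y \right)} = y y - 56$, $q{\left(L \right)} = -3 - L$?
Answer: $\frac{7906}{9} \approx 878.44$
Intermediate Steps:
$p{\left(y \right)} = \frac{56}{9} - \frac{y^{2}}{9}$ ($p{\left(y \right)} = - \frac{y y - 56}{9} = - \frac{y^{2} - 56}{9} = - \frac{-56 + y^{2}}{9} = \frac{56}{9} - \frac{y^{2}}{9}$)
$\left(-1114 + 1988\right) + p{\left(q{\left(0 \right)} 0 + 4 \right)} = \left(-1114 + 1988\right) + \left(\frac{56}{9} - \frac{\left(\left(-3 - 0\right) 0 + 4\right)^{2}}{9}\right) = 874 + \left(\frac{56}{9} - \frac{\left(\left(-3 + 0\right) 0 + 4\right)^{2}}{9}\right) = 874 + \left(\frac{56}{9} - \frac{\left(\left(-3\right) 0 + 4\right)^{2}}{9}\right) = 874 + \left(\frac{56}{9} - \frac{\left(0 + 4\right)^{2}}{9}\right) = 874 + \left(\frac{56}{9} - \frac{4^{2}}{9}\right) = 874 + \left(\frac{56}{9} - \frac{16}{9}\right) = 874 + \frac{40}{9} = \frac{7906}{9}$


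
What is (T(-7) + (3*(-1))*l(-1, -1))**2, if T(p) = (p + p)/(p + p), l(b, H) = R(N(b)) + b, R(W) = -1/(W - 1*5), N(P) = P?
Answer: 49/4 ≈ 12.250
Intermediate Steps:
R(W) = -1/(-5 + W) (R(W) = -1/(W - 5) = -1/(-5 + W))
l(b, H) = b - 1/(-5 + b) (l(b, H) = -1/(-5 + b) + b = b - 1/(-5 + b))
T(p) = 1 (T(p) = (2*p)/((2*p)) = (2*p)*(1/(2*p)) = 1)
(T(-7) + (3*(-1))*l(-1, -1))**2 = (1 + (3*(-1))*((-1 - (-5 - 1))/(-5 - 1)))**2 = (1 - 3*(-1 - 1*(-6))/(-6))**2 = (1 - (-1)*(-1 + 6)/2)**2 = (1 - (-1)*5/2)**2 = (1 - 3*(-5/6))**2 = (1 + 5/2)**2 = (7/2)**2 = 49/4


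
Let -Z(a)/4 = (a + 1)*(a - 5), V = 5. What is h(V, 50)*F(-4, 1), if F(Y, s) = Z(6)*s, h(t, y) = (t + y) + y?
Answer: -2940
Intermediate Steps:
Z(a) = -4*(1 + a)*(-5 + a) (Z(a) = -4*(a + 1)*(a - 5) = -4*(1 + a)*(-5 + a))
h(t, y) = t + 2*y
F(Y, s) = -28*s (F(Y, s) = (20 - 4*6² + 16*6)*s = (20 - 4*36 + 96)*s = (20 - 144 + 96)*s = -28*s)
h(V, 50)*F(-4, 1) = (5 + 2*50)*(-28*1) = (5 + 100)*(-28) = 105*(-28) = -2940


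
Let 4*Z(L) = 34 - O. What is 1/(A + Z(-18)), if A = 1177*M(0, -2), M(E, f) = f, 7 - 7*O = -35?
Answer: -1/2347 ≈ -0.00042608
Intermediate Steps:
O = 6 (O = 1 - 1/7*(-35) = 1 + 5 = 6)
Z(L) = 7 (Z(L) = (34 - 1*6)/4 = (34 - 6)/4 = (1/4)*28 = 7)
A = -2354 (A = 1177*(-2) = -2354)
1/(A + Z(-18)) = 1/(-2354 + 7) = 1/(-2347) = -1/2347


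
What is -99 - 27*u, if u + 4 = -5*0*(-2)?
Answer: 9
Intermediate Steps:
u = -4 (u = -4 - 5*0*(-2) = -4 + 0*(-2) = -4 + 0 = -4)
-99 - 27*u = -99 - 27*(-4) = -99 + 108 = 9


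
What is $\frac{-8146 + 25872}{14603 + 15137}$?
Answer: $\frac{8863}{14870} \approx 0.59603$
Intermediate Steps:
$\frac{-8146 + 25872}{14603 + 15137} = \frac{17726}{29740} = 17726 \cdot \frac{1}{29740} = \frac{8863}{14870}$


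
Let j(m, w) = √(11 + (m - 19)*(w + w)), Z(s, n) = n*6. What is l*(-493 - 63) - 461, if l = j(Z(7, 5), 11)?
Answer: -461 - 556*√253 ≈ -9304.7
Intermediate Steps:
Z(s, n) = 6*n
j(m, w) = √(11 + 2*w*(-19 + m)) (j(m, w) = √(11 + (-19 + m)*(2*w)) = √(11 + 2*w*(-19 + m)))
l = √253 (l = √(11 - 38*11 + 2*(6*5)*11) = √(11 - 418 + 2*30*11) = √(11 - 418 + 660) = √253 ≈ 15.906)
l*(-493 - 63) - 461 = √253*(-493 - 63) - 461 = √253*(-556) - 461 = -556*√253 - 461 = -461 - 556*√253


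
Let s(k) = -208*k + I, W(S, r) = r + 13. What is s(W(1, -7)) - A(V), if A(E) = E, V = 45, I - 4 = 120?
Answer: -1169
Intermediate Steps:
I = 124 (I = 4 + 120 = 124)
W(S, r) = 13 + r
s(k) = 124 - 208*k (s(k) = -208*k + 124 = 124 - 208*k)
s(W(1, -7)) - A(V) = (124 - 208*(13 - 7)) - 1*45 = (124 - 208*6) - 45 = (124 - 1248) - 45 = -1124 - 45 = -1169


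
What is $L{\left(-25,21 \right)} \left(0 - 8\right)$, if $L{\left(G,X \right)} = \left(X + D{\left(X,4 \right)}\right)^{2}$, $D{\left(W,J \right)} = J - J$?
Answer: $-3528$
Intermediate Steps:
$D{\left(W,J \right)} = 0$
$L{\left(G,X \right)} = X^{2}$ ($L{\left(G,X \right)} = \left(X + 0\right)^{2} = X^{2}$)
$L{\left(-25,21 \right)} \left(0 - 8\right) = 21^{2} \left(0 - 8\right) = 441 \left(-8\right) = -3528$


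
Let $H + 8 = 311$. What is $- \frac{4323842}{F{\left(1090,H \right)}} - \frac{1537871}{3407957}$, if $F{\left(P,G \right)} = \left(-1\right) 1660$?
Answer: $\frac{7366457372467}{2828604310} \approx 2604.3$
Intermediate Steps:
$H = 303$ ($H = -8 + 311 = 303$)
$F{\left(P,G \right)} = -1660$
$- \frac{4323842}{F{\left(1090,H \right)}} - \frac{1537871}{3407957} = - \frac{4323842}{-1660} - \frac{1537871}{3407957} = \left(-4323842\right) \left(- \frac{1}{1660}\right) - \frac{1537871}{3407957} = \frac{2161921}{830} - \frac{1537871}{3407957} = \frac{7366457372467}{2828604310}$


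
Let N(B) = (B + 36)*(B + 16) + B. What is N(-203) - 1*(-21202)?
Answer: 52228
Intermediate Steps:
N(B) = B + (16 + B)*(36 + B) (N(B) = (36 + B)*(16 + B) + B = (16 + B)*(36 + B) + B = B + (16 + B)*(36 + B))
N(-203) - 1*(-21202) = (576 + (-203)**2 + 53*(-203)) - 1*(-21202) = (576 + 41209 - 10759) + 21202 = 31026 + 21202 = 52228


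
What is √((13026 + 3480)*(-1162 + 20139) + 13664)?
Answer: √313248026 ≈ 17699.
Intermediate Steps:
√((13026 + 3480)*(-1162 + 20139) + 13664) = √(16506*18977 + 13664) = √(313234362 + 13664) = √313248026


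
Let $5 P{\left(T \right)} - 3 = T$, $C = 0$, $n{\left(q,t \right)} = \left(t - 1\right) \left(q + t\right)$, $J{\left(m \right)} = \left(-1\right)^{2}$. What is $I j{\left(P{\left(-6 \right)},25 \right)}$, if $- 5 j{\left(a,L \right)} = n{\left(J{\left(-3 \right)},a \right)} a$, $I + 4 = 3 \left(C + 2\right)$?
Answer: $- \frac{96}{625} \approx -0.1536$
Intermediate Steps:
$J{\left(m \right)} = 1$
$n{\left(q,t \right)} = \left(-1 + t\right) \left(q + t\right)$
$P{\left(T \right)} = \frac{3}{5} + \frac{T}{5}$
$I = 2$ ($I = -4 + 3 \left(0 + 2\right) = -4 + 3 \cdot 2 = -4 + 6 = 2$)
$j{\left(a,L \right)} = - \frac{a \left(-1 + a^{2}\right)}{5}$ ($j{\left(a,L \right)} = - \frac{\left(a^{2} - 1 - a + 1 a\right) a}{5} = - \frac{\left(a^{2} - 1 - a + a\right) a}{5} = - \frac{\left(-1 + a^{2}\right) a}{5} = - \frac{a \left(-1 + a^{2}\right)}{5}$)
$I j{\left(P{\left(-6 \right)},25 \right)} = 2 \frac{\left(\frac{3}{5} + \frac{1}{5} \left(-6\right)\right) \left(1 - \left(\frac{3}{5} + \frac{1}{5} \left(-6\right)\right)^{2}\right)}{5} = 2 \frac{\left(\frac{3}{5} - \frac{6}{5}\right) \left(1 - \left(\frac{3}{5} - \frac{6}{5}\right)^{2}\right)}{5} = 2 \cdot \frac{1}{5} \left(- \frac{3}{5}\right) \left(1 - \left(- \frac{3}{5}\right)^{2}\right) = 2 \cdot \frac{1}{5} \left(- \frac{3}{5}\right) \left(1 - \frac{9}{25}\right) = 2 \cdot \frac{1}{5} \left(- \frac{3}{5}\right) \frac{16}{25} = 2 \left(- \frac{48}{625}\right) = - \frac{96}{625}$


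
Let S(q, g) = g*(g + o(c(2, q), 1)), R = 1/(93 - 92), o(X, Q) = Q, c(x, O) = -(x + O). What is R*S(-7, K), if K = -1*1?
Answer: 0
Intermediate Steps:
c(x, O) = -O - x (c(x, O) = -(O + x) = -O - x)
R = 1 (R = 1/1 = 1)
K = -1
S(q, g) = g*(1 + g) (S(q, g) = g*(g + 1) = g*(1 + g))
R*S(-7, K) = 1*(-(1 - 1)) = 1*(-1*0) = 1*0 = 0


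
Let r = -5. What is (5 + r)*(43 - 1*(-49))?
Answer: 0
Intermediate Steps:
(5 + r)*(43 - 1*(-49)) = (5 - 5)*(43 - 1*(-49)) = 0*(43 + 49) = 0*92 = 0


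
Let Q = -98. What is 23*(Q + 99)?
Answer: 23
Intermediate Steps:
23*(Q + 99) = 23*(-98 + 99) = 23*1 = 23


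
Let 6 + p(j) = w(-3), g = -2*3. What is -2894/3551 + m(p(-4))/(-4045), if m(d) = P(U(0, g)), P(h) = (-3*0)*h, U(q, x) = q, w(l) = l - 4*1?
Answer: -2894/3551 ≈ -0.81498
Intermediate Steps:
g = -6
w(l) = -4 + l (w(l) = l - 4 = -4 + l)
p(j) = -13 (p(j) = -6 + (-4 - 3) = -6 - 7 = -13)
P(h) = 0 (P(h) = 0*h = 0)
m(d) = 0
-2894/3551 + m(p(-4))/(-4045) = -2894/3551 + 0/(-4045) = -2894*1/3551 + 0*(-1/4045) = -2894/3551 + 0 = -2894/3551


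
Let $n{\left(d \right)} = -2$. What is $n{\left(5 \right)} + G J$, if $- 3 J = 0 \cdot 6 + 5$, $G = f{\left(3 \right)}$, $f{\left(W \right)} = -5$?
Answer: $\frac{19}{3} \approx 6.3333$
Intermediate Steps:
$G = -5$
$J = - \frac{5}{3}$ ($J = - \frac{0 \cdot 6 + 5}{3} = - \frac{0 + 5}{3} = \left(- \frac{1}{3}\right) 5 = - \frac{5}{3} \approx -1.6667$)
$n{\left(5 \right)} + G J = -2 - - \frac{25}{3} = -2 + \frac{25}{3} = \frac{19}{3}$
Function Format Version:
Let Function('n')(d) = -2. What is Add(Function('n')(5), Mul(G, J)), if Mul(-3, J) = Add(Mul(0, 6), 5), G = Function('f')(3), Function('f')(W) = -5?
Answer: Rational(19, 3) ≈ 6.3333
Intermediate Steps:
G = -5
J = Rational(-5, 3) (J = Mul(Rational(-1, 3), Add(Mul(0, 6), 5)) = Mul(Rational(-1, 3), Add(0, 5)) = Mul(Rational(-1, 3), 5) = Rational(-5, 3) ≈ -1.6667)
Add(Function('n')(5), Mul(G, J)) = Add(-2, Mul(-5, Rational(-5, 3))) = Add(-2, Rational(25, 3)) = Rational(19, 3)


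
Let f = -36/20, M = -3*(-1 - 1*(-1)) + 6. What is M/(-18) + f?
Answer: -32/15 ≈ -2.1333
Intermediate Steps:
M = 6 (M = -3*(-1 + 1) + 6 = -3*0 + 6 = 0 + 6 = 6)
f = -9/5 (f = -36*1/20 = -9/5 ≈ -1.8000)
M/(-18) + f = 6/(-18) - 9/5 = 6*(-1/18) - 9/5 = -⅓ - 9/5 = -32/15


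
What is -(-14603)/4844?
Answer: 14603/4844 ≈ 3.0147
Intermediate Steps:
-(-14603)/4844 = -1*(-14603/4844) = 14603/4844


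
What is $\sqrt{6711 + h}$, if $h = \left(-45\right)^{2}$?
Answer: $4 \sqrt{546} \approx 93.467$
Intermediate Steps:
$h = 2025$
$\sqrt{6711 + h} = \sqrt{6711 + 2025} = \sqrt{8736} = 4 \sqrt{546}$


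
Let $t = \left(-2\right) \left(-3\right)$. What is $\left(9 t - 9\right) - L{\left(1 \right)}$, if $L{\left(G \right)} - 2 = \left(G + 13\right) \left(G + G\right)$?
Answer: $15$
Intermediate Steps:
$t = 6$
$L{\left(G \right)} = 2 + 2 G \left(13 + G\right)$ ($L{\left(G \right)} = 2 + \left(G + 13\right) \left(G + G\right) = 2 + \left(13 + G\right) 2 G = 2 + 2 G \left(13 + G\right)$)
$\left(9 t - 9\right) - L{\left(1 \right)} = \left(9 \cdot 6 - 9\right) - \left(2 + 2 \cdot 1^{2} + 26 \cdot 1\right) = \left(54 - 9\right) - \left(2 + 2 \cdot 1 + 26\right) = 45 - \left(2 + 2 + 26\right) = 45 - 30 = 15$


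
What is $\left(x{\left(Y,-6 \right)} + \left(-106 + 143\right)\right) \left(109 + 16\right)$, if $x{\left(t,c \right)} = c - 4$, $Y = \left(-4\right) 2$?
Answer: $3375$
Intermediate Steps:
$Y = -8$
$x{\left(t,c \right)} = -4 + c$ ($x{\left(t,c \right)} = c - 4 = -4 + c$)
$\left(x{\left(Y,-6 \right)} + \left(-106 + 143\right)\right) \left(109 + 16\right) = \left(\left(-4 - 6\right) + \left(-106 + 143\right)\right) \left(109 + 16\right) = \left(-10 + 37\right) 125 = 27 \cdot 125 = 3375$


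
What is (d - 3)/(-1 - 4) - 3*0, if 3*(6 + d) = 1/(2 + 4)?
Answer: 161/90 ≈ 1.7889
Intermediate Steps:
d = -107/18 (d = -6 + 1/(3*(2 + 4)) = -6 + (⅓)/6 = -6 + (⅓)*(⅙) = -6 + 1/18 = -107/18 ≈ -5.9444)
(d - 3)/(-1 - 4) - 3*0 = (-107/18 - 3)/(-1 - 4) - 3*0 = -161/18/(-5) + 0 = -161/18*(-⅕) + 0 = 161/90 + 0 = 161/90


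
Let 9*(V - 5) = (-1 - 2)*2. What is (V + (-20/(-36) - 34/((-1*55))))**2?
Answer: 7431076/245025 ≈ 30.328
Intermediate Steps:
V = 13/3 (V = 5 + ((-1 - 2)*2)/9 = 5 + (-3*2)/9 = 5 + (1/9)*(-6) = 5 - 2/3 = 13/3 ≈ 4.3333)
(V + (-20/(-36) - 34/((-1*55))))**2 = (13/3 + (-20/(-36) - 34/((-1*55))))**2 = (13/3 + (-20*(-1/36) - 34/(-55)))**2 = (13/3 + (5/9 - 34*(-1/55)))**2 = (13/3 + (5/9 + 34/55))**2 = (13/3 + 581/495)**2 = (2726/495)**2 = 7431076/245025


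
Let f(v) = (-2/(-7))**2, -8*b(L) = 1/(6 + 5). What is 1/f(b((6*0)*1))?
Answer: 49/4 ≈ 12.250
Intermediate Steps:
b(L) = -1/88 (b(L) = -1/(8*(6 + 5)) = -1/8/11 = -1/8*1/11 = -1/88)
f(v) = 4/49 (f(v) = (-2*(-1/7))**2 = (2/7)**2 = 4/49)
1/f(b((6*0)*1)) = 1/(4/49) = 49/4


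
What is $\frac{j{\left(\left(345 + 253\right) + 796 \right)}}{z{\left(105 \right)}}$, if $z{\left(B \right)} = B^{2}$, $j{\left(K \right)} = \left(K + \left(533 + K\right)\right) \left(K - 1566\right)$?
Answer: $- \frac{63468}{1225} \approx -51.811$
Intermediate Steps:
$j{\left(K \right)} = \left(-1566 + K\right) \left(533 + 2 K\right)$ ($j{\left(K \right)} = \left(533 + 2 K\right) \left(-1566 + K\right) = \left(-1566 + K\right) \left(533 + 2 K\right)$)
$\frac{j{\left(\left(345 + 253\right) + 796 \right)}}{z{\left(105 \right)}} = \frac{-834678 - 2599 \left(\left(345 + 253\right) + 796\right) + 2 \left(\left(345 + 253\right) + 796\right)^{2}}{105^{2}} = \frac{-834678 - 2599 \left(598 + 796\right) + 2 \left(598 + 796\right)^{2}}{11025} = \left(-834678 - 3623006 + 2 \cdot 1394^{2}\right) \frac{1}{11025} = \left(-834678 - 3623006 + 2 \cdot 1943236\right) \frac{1}{11025} = \left(-834678 - 3623006 + 3886472\right) \frac{1}{11025} = \left(-571212\right) \frac{1}{11025} = - \frac{63468}{1225}$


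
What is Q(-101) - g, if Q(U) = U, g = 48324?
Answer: -48425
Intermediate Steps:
Q(-101) - g = -101 - 1*48324 = -101 - 48324 = -48425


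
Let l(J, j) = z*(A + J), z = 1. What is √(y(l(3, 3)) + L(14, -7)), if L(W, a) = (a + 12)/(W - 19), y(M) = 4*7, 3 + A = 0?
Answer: 3*√3 ≈ 5.1962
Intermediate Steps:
A = -3 (A = -3 + 0 = -3)
l(J, j) = -3 + J (l(J, j) = 1*(-3 + J) = -3 + J)
y(M) = 28
L(W, a) = (12 + a)/(-19 + W)
√(y(l(3, 3)) + L(14, -7)) = √(28 + (12 - 7)/(-19 + 14)) = √(28 + 5/(-5)) = √(28 - ⅕*5) = √(28 - 1) = √27 = 3*√3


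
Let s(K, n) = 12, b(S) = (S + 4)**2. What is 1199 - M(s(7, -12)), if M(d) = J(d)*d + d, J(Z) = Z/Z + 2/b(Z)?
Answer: 37597/32 ≈ 1174.9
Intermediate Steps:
b(S) = (4 + S)**2
J(Z) = 1 + 2/(4 + Z)**2 (J(Z) = Z/Z + 2/((4 + Z)**2) = 1 + 2/(4 + Z)**2)
M(d) = d + d*(1 + 2/(4 + d)**2) (M(d) = (1 + 2/(4 + d)**2)*d + d = d*(1 + 2/(4 + d)**2) + d = d + d*(1 + 2/(4 + d)**2))
1199 - M(s(7, -12)) = 1199 - (2*12 + 2*12/(4 + 12)**2) = 1199 - (24 + 2*12/16**2) = 1199 - (24 + 2*12*(1/256)) = 1199 - (24 + 3/32) = 1199 - 1*771/32 = 1199 - 771/32 = 37597/32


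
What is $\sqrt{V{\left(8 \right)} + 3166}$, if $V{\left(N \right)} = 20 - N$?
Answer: $\sqrt{3178} \approx 56.374$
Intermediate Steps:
$\sqrt{V{\left(8 \right)} + 3166} = \sqrt{\left(20 - 8\right) + 3166} = \sqrt{12 + 3166} = \sqrt{3178}$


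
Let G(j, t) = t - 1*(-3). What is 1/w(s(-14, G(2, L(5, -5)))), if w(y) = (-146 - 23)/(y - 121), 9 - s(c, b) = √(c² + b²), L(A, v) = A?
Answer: 112/169 + 2*√65/169 ≈ 0.75813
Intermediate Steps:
G(j, t) = 3 + t (G(j, t) = t + 3 = 3 + t)
s(c, b) = 9 - √(b² + c²) (s(c, b) = 9 - √(c² + b²) = 9 - √(b² + c²))
w(y) = -169/(-121 + y)
1/w(s(-14, G(2, L(5, -5)))) = 1/(-169/(-121 + (9 - √((3 + 5)² + (-14)²)))) = 1/(-169/(-121 + (9 - √(8² + 196)))) = 1/(-169/(-121 + (9 - √(64 + 196)))) = 1/(-169/(-121 + (9 - √260))) = 1/(-169/(-121 + (9 - 2*√65))) = 1/(-169/(-112 - 2*√65)) = 112/169 + 2*√65/169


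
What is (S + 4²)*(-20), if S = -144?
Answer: 2560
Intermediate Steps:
(S + 4²)*(-20) = (-144 + 4²)*(-20) = (-144 + 16)*(-20) = -128*(-20) = 2560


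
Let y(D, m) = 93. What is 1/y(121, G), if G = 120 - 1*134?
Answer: 1/93 ≈ 0.010753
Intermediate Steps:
G = -14 (G = 120 - 134 = -14)
1/y(121, G) = 1/93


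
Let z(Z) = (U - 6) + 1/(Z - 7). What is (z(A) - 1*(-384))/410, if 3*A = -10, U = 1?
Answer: 5873/6355 ≈ 0.92415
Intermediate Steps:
A = -10/3 (A = (⅓)*(-10) = -10/3 ≈ -3.3333)
z(Z) = -5 + 1/(-7 + Z) (z(Z) = (1 - 6) + 1/(Z - 7) = -5 + 1/(-7 + Z))
(z(A) - 1*(-384))/410 = ((36 - 5*(-10/3))/(-7 - 10/3) - 1*(-384))/410 = ((36 + 50/3)/(-31/3) + 384)*(1/410) = (-3/31*158/3 + 384)*(1/410) = (-158/31 + 384)*(1/410) = (11746/31)*(1/410) = 5873/6355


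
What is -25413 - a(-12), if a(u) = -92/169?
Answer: -4294705/169 ≈ -25412.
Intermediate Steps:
a(u) = -92/169 (a(u) = -92*1/169 = -92/169)
-25413 - a(-12) = -25413 - 1*(-92/169) = -25413 + 92/169 = -4294705/169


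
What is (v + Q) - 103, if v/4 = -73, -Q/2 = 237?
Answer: -869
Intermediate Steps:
Q = -474 (Q = -2*237 = -474)
v = -292 (v = 4*(-73) = -292)
(v + Q) - 103 = (-292 - 474) - 103 = -766 - 103 = -869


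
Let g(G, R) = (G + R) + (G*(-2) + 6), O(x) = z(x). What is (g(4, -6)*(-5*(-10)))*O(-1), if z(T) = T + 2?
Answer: -200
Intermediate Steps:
z(T) = 2 + T
O(x) = 2 + x
g(G, R) = 6 + R - G (g(G, R) = (G + R) + (-2*G + 6) = (G + R) + (6 - 2*G) = 6 + R - G)
(g(4, -6)*(-5*(-10)))*O(-1) = ((6 - 6 - 1*4)*(-5*(-10)))*(2 - 1) = ((6 - 6 - 4)*50)*1 = -4*50*1 = -200*1 = -200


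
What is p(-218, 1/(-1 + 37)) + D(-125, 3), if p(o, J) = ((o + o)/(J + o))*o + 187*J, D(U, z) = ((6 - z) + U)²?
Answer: 4082896109/282492 ≈ 14453.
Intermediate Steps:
D(U, z) = (6 + U - z)²
p(o, J) = 187*J + 2*o²/(J + o) (p(o, J) = ((2*o)/(J + o))*o + 187*J = (2*o/(J + o))*o + 187*J = 2*o²/(J + o) + 187*J = 187*J + 2*o²/(J + o))
p(-218, 1/(-1 + 37)) + D(-125, 3) = (2*(-218)² + 187*(1/(-1 + 37))² + 187*(-218)/(-1 + 37))/(1/(-1 + 37) - 218) + (6 - 125 - 1*3)² = (2*47524 + 187*(1/36)² + 187*(-218)/36)/(1/36 - 218) + (6 - 125 - 3)² = (95048 + 187*(1/36)² + 187*(1/36)*(-218))/(1/36 - 218) + (-122)² = (95048 + 187*(1/1296) - 20383/18)/(-7847/36) + 14884 = -36*(95048 + 187/1296 - 20383/18)/7847 + 14884 = -36/7847*121714819/1296 + 14884 = -121714819/282492 + 14884 = 4082896109/282492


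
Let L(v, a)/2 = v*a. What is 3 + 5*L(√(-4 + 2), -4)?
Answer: 3 - 40*I*√2 ≈ 3.0 - 56.569*I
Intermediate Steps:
L(v, a) = 2*a*v (L(v, a) = 2*(v*a) = 2*(a*v) = 2*a*v)
3 + 5*L(√(-4 + 2), -4) = 3 + 5*(2*(-4)*√(-4 + 2)) = 3 + 5*(2*(-4)*√(-2)) = 3 + 5*(2*(-4)*(I*√2)) = 3 + 5*(-8*I*√2) = 3 - 40*I*√2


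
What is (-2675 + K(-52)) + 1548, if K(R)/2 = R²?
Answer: 4281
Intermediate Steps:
K(R) = 2*R²
(-2675 + K(-52)) + 1548 = (-2675 + 2*(-52)²) + 1548 = (-2675 + 2*2704) + 1548 = (-2675 + 5408) + 1548 = 2733 + 1548 = 4281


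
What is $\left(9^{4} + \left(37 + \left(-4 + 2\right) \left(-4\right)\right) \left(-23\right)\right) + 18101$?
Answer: $23627$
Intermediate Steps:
$\left(9^{4} + \left(37 + \left(-4 + 2\right) \left(-4\right)\right) \left(-23\right)\right) + 18101 = \left(6561 + \left(37 - -8\right) \left(-23\right)\right) + 18101 = \left(6561 + \left(37 + 8\right) \left(-23\right)\right) + 18101 = \left(6561 + 45 \left(-23\right)\right) + 18101 = \left(6561 - 1035\right) + 18101 = 5526 + 18101 = 23627$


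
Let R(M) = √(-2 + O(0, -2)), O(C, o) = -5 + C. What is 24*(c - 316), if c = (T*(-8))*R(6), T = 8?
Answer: -7584 - 1536*I*√7 ≈ -7584.0 - 4063.9*I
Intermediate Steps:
R(M) = I*√7 (R(M) = √(-2 + (-5 + 0)) = √(-2 - 5) = √(-7) = I*√7)
c = -64*I*√7 (c = (8*(-8))*(I*√7) = -64*I*√7 ≈ -169.33*I)
24*(c - 316) = 24*(-64*I*√7 - 316) = 24*(-316 - 64*I*√7) = -7584 - 1536*I*√7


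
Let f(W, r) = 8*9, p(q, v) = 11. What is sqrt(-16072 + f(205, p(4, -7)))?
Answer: 40*I*sqrt(10) ≈ 126.49*I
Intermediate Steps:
f(W, r) = 72
sqrt(-16072 + f(205, p(4, -7))) = sqrt(-16072 + 72) = sqrt(-16000) = 40*I*sqrt(10)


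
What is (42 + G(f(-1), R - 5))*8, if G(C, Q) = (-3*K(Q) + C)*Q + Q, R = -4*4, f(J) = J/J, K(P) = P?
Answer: -10584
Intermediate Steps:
f(J) = 1
R = -16
G(C, Q) = Q + Q*(C - 3*Q) (G(C, Q) = (-3*Q + C)*Q + Q = (C - 3*Q)*Q + Q = Q*(C - 3*Q) + Q = Q + Q*(C - 3*Q))
(42 + G(f(-1), R - 5))*8 = (42 + (-16 - 5)*(1 + 1 - 3*(-16 - 5)))*8 = (42 - 21*(1 + 1 - 3*(-21)))*8 = (42 - 21*(1 + 1 + 63))*8 = (42 - 21*65)*8 = (42 - 1365)*8 = -1323*8 = -10584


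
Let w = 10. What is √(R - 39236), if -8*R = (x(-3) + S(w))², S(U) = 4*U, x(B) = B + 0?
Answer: I*√630514/4 ≈ 198.51*I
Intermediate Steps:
x(B) = B
R = -1369/8 (R = -(-3 + 4*10)²/8 = -(-3 + 40)²/8 = -⅛*37² = -⅛*1369 = -1369/8 ≈ -171.13)
√(R - 39236) = √(-1369/8 - 39236) = √(-315257/8) = I*√630514/4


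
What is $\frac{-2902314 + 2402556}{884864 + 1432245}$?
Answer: $- \frac{499758}{2317109} \approx -0.21568$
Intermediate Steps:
$\frac{-2902314 + 2402556}{884864 + 1432245} = - \frac{499758}{2317109}$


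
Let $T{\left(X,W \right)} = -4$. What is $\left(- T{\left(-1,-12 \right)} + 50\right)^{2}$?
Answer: $2916$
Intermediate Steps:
$\left(- T{\left(-1,-12 \right)} + 50\right)^{2} = \left(\left(-1\right) \left(-4\right) + 50\right)^{2} = \left(4 + 50\right)^{2} = 54^{2} = 2916$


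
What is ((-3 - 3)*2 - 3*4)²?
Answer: 576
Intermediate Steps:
((-3 - 3)*2 - 3*4)² = (-6*2 - 12)² = (-12 - 12)² = (-24)² = 576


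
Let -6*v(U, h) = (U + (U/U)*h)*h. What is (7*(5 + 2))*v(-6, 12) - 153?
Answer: -741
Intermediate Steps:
v(U, h) = -h*(U + h)/6 (v(U, h) = -(U + (U/U)*h)*h/6 = -(U + 1*h)*h/6 = -(U + h)*h/6 = -h*(U + h)/6)
(7*(5 + 2))*v(-6, 12) - 153 = (7*(5 + 2))*(-⅙*12*(-6 + 12)) - 153 = (7*7)*(-⅙*12*6) - 153 = 49*(-12) - 153 = -588 - 153 = -741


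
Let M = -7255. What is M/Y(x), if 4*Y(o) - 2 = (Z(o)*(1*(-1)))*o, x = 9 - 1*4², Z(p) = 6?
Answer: -7255/11 ≈ -659.54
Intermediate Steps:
x = -7 (x = 9 - 1*16 = 9 - 16 = -7)
Y(o) = ½ - 3*o/2 (Y(o) = ½ + ((6*(1*(-1)))*o)/4 = ½ + ((6*(-1))*o)/4 = ½ + (-6*o)/4 = ½ - 3*o/2)
M/Y(x) = -7255/(½ - 3/2*(-7)) = -7255/(½ + 21/2) = -7255/11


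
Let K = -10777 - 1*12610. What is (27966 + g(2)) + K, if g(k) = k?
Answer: 4581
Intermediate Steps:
K = -23387 (K = -10777 - 12610 = -23387)
(27966 + g(2)) + K = (27966 + 2) - 23387 = 27968 - 23387 = 4581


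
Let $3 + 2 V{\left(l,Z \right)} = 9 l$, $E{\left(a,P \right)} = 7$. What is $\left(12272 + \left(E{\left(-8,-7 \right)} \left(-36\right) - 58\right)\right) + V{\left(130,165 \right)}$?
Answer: $\frac{25091}{2} \approx 12546.0$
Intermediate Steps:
$V{\left(l,Z \right)} = - \frac{3}{2} + \frac{9 l}{2}$
$\left(12272 + \left(E{\left(-8,-7 \right)} \left(-36\right) - 58\right)\right) + V{\left(130,165 \right)} = \left(12272 + \left(7 \left(-36\right) - 58\right)\right) + \left(- \frac{3}{2} + \frac{9}{2} \cdot 130\right) = \left(12272 - 310\right) + \left(- \frac{3}{2} + 585\right) = \left(12272 - 310\right) + \frac{1167}{2} = 11962 + \frac{1167}{2} = \frac{25091}{2}$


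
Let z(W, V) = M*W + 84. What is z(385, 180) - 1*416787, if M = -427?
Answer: -581098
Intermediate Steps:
z(W, V) = 84 - 427*W (z(W, V) = -427*W + 84 = 84 - 427*W)
z(385, 180) - 1*416787 = (84 - 427*385) - 1*416787 = (84 - 164395) - 416787 = -164311 - 416787 = -581098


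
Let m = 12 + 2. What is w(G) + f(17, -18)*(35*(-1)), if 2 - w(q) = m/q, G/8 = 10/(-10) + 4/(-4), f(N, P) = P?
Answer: 5063/8 ≈ 632.88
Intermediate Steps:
m = 14
G = -16 (G = 8*(10/(-10) + 4/(-4)) = 8*(10*(-⅒) + 4*(-¼)) = 8*(-1 - 1) = 8*(-2) = -16)
w(q) = 2 - 14/q
w(G) + f(17, -18)*(35*(-1)) = (2 - 14/(-16)) - 630*(-1) = (2 - 14*(-1/16)) - 18*(-35) = (2 + 7/8) + 630 = 23/8 + 630 = 5063/8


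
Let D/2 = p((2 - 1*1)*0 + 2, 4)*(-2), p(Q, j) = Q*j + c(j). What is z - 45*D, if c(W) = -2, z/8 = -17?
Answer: 944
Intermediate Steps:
z = -136 (z = 8*(-17) = -136)
p(Q, j) = -2 + Q*j (p(Q, j) = Q*j - 2 = -2 + Q*j)
D = -24 (D = 2*((-2 + ((2 - 1*1)*0 + 2)*4)*(-2)) = 2*((-2 + ((2 - 1)*0 + 2)*4)*(-2)) = 2*((-2 + (1*0 + 2)*4)*(-2)) = 2*((-2 + (0 + 2)*4)*(-2)) = 2*((-2 + 2*4)*(-2)) = 2*((-2 + 8)*(-2)) = 2*(6*(-2)) = 2*(-12) = -24)
z - 45*D = -136 - 45*(-24) = -136 + 1080 = 944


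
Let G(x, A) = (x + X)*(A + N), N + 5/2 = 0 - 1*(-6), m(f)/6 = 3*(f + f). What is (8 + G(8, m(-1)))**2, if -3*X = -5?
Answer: 3374569/36 ≈ 93738.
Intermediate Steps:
m(f) = 36*f (m(f) = 6*(3*(f + f)) = 6*(3*(2*f)) = 6*(6*f) = 36*f)
N = 7/2 (N = -5/2 + (0 - 1*(-6)) = -5/2 + (0 + 6) = -5/2 + 6 = 7/2 ≈ 3.5000)
X = 5/3 (X = -1/3*(-5) = 5/3 ≈ 1.6667)
G(x, A) = (5/3 + x)*(7/2 + A) (G(x, A) = (x + 5/3)*(A + 7/2) = (5/3 + x)*(7/2 + A))
(8 + G(8, m(-1)))**2 = (8 + (35/6 + 5*(36*(-1))/3 + (7/2)*8 + (36*(-1))*8))**2 = (8 + (35/6 + (5/3)*(-36) + 28 - 36*8))**2 = (8 + (35/6 - 60 + 28 - 288))**2 = (8 - 1885/6)**2 = (-1837/6)**2 = 3374569/36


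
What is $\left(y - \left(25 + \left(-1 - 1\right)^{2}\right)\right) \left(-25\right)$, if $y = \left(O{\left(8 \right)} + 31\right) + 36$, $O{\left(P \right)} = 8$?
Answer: $-1150$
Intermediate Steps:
$y = 75$ ($y = \left(8 + 31\right) + 36 = 39 + 36 = 75$)
$\left(y - \left(25 + \left(-1 - 1\right)^{2}\right)\right) \left(-25\right) = \left(75 - \left(25 + \left(-1 - 1\right)^{2}\right)\right) \left(-25\right) = \left(75 - 29\right) \left(-25\right) = 46 \left(-25\right) = -1150$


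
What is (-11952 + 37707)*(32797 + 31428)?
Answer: 1654114875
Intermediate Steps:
(-11952 + 37707)*(32797 + 31428) = 25755*64225 = 1654114875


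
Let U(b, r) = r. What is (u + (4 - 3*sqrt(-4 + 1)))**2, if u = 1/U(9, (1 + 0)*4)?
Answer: (17 - 12*I*sqrt(3))**2/16 ≈ -8.9375 - 44.167*I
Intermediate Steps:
u = 1/4 (u = 1/((1 + 0)*4) = 1/(1*4) = 1/4 ≈ 0.25000)
(u + (4 - 3*sqrt(-4 + 1)))**2 = (1/4 + (4 - 3*sqrt(-4 + 1)))**2 = (1/4 + (4 - 3*I*sqrt(3)))**2 = (17/4 - 3*I*sqrt(3))**2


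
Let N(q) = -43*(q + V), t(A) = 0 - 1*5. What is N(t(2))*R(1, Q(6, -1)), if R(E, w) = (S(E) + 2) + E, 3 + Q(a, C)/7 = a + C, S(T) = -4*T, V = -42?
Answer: -2021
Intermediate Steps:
t(A) = -5 (t(A) = 0 - 5 = -5)
Q(a, C) = -21 + 7*C + 7*a (Q(a, C) = -21 + 7*(a + C) = -21 + 7*(C + a) = -21 + (7*C + 7*a) = -21 + 7*C + 7*a)
N(q) = 1806 - 43*q (N(q) = -43*(q - 42) = -43*(-42 + q) = 1806 - 43*q)
R(E, w) = 2 - 3*E (R(E, w) = (-4*E + 2) + E = (2 - 4*E) + E = 2 - 3*E)
N(t(2))*R(1, Q(6, -1)) = (1806 - 43*(-5))*(2 - 3*1) = (1806 + 215)*(2 - 3) = 2021*(-1) = -2021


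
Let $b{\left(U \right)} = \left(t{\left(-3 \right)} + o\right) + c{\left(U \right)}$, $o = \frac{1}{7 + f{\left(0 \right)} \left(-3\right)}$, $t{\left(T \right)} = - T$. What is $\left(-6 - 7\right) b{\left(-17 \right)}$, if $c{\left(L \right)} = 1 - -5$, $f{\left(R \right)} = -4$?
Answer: $- \frac{2236}{19} \approx -117.68$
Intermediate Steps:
$c{\left(L \right)} = 6$ ($c{\left(L \right)} = 1 + 5 = 6$)
$o = \frac{1}{19}$ ($o = \frac{1}{7 - -12} = \frac{1}{7 + 12} = \frac{1}{19} \approx 0.052632$)
$b{\left(U \right)} = \frac{172}{19}$ ($b{\left(U \right)} = \left(\left(-1\right) \left(-3\right) + \frac{1}{19}\right) + 6 = \left(3 + \frac{1}{19}\right) + 6 = \frac{58}{19} + 6 = \frac{172}{19}$)
$\left(-6 - 7\right) b{\left(-17 \right)} = \left(-6 - 7\right) \frac{172}{19} = \left(-13\right) \frac{172}{19} = - \frac{2236}{19}$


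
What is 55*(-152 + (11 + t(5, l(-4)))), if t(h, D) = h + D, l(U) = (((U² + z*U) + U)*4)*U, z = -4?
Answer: -32120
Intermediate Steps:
l(U) = U*(-12*U + 4*U²) (l(U) = (((U² - 4*U) + U)*4)*U = ((U² - 3*U)*4)*U = (-12*U + 4*U²)*U = U*(-12*U + 4*U²))
t(h, D) = D + h
55*(-152 + (11 + t(5, l(-4)))) = 55*(-152 + (11 + (4*(-4)²*(-3 - 4) + 5))) = 55*(-152 + (11 + (4*16*(-7) + 5))) = 55*(-152 + (11 + (-448 + 5))) = 55*(-152 + (11 - 443)) = 55*(-152 - 432) = 55*(-584) = -32120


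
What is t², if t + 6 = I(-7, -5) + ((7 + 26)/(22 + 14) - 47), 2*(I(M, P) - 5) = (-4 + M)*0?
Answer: 319225/144 ≈ 2216.8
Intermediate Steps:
I(M, P) = 5 (I(M, P) = 5 + ((-4 + M)*0)/2 = 5 + (½)*0 = 5 + 0 = 5)
t = -565/12 (t = -6 + (5 + ((7 + 26)/(22 + 14) - 47)) = -6 + (5 + (33/36 - 47)) = -6 + (5 + (33*(1/36) - 47)) = -6 + (5 + (11/12 - 47)) = -6 + (5 - 553/12) = -6 - 493/12 = -565/12 ≈ -47.083)
t² = (-565/12)² = 319225/144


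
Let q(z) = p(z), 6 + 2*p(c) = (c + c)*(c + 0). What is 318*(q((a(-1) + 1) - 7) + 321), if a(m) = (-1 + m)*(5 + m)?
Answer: 163452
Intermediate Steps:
p(c) = -3 + c² (p(c) = -3 + ((c + c)*(c + 0))/2 = -3 + ((2*c)*c)/2 = -3 + (2*c²)/2 = -3 + c²)
q(z) = -3 + z²
318*(q((a(-1) + 1) - 7) + 321) = 318*((-3 + (((-5 + (-1)² + 4*(-1)) + 1) - 7)²) + 321) = 318*((-3 + (((-5 + 1 - 4) + 1) - 7)²) + 321) = 318*((-3 + ((-8 + 1) - 7)²) + 321) = 318*((-3 + (-7 - 7)²) + 321) = 318*((-3 + (-14)²) + 321) = 318*((-3 + 196) + 321) = 318*(193 + 321) = 318*514 = 163452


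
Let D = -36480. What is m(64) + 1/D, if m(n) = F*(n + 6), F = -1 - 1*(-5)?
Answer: 10214399/36480 ≈ 280.00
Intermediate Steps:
F = 4 (F = -1 + 5 = 4)
m(n) = 24 + 4*n (m(n) = 4*(n + 6) = 4*(6 + n) = 24 + 4*n)
m(64) + 1/D = (24 + 4*64) + 1/(-36480) = (24 + 256) - 1/36480 = 280 - 1/36480 = 10214399/36480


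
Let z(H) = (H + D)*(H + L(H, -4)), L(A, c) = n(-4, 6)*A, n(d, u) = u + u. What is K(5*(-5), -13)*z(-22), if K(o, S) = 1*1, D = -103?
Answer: 35750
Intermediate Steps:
n(d, u) = 2*u
K(o, S) = 1
L(A, c) = 12*A (L(A, c) = (2*6)*A = 12*A)
z(H) = 13*H*(-103 + H) (z(H) = (H - 103)*(H + 12*H) = (-103 + H)*(13*H) = 13*H*(-103 + H))
K(5*(-5), -13)*z(-22) = 1*(13*(-22)*(-103 - 22)) = 1*(13*(-22)*(-125)) = 1*35750 = 35750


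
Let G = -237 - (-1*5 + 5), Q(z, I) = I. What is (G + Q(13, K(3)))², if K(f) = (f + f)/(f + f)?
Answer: 55696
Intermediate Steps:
K(f) = 1 (K(f) = (2*f)/((2*f)) = (2*f)*(1/(2*f)) = 1)
G = -237 (G = -237 - (-5 + 5) = -237 - 1*0 = -237 + 0 = -237)
(G + Q(13, K(3)))² = (-237 + 1)² = (-236)² = 55696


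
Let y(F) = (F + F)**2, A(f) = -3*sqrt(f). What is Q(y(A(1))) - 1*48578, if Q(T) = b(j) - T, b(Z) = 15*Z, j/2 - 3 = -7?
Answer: -48734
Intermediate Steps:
j = -8 (j = 6 + 2*(-7) = 6 - 14 = -8)
y(F) = 4*F**2 (y(F) = (2*F)**2 = 4*F**2)
Q(T) = -120 - T (Q(T) = 15*(-8) - T = -120 - T)
Q(y(A(1))) - 1*48578 = (-120 - 4*(-3*sqrt(1))**2) - 1*48578 = (-120 - 4*(-3*1)**2) - 48578 = (-120 - 4*(-3)**2) - 48578 = (-120 - 4*9) - 48578 = (-120 - 1*36) - 48578 = (-120 - 36) - 48578 = -156 - 48578 = -48734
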